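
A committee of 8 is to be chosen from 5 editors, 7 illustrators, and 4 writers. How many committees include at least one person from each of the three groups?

Total 8-person selections from all 16: C(16,8) = 12870.
Selections missing a whole group: no editors → C(11,8) = 165; no illustrators → C(9,8) = 9; no writers → C(12,8) = 495.
Add back selections omitting two groups (i.e. drawn from a single group): C(5,8) + C(7,8) + C(4,8) = 0.
By inclusion–exclusion: 12870 − 669 + 0 = 12201.

12201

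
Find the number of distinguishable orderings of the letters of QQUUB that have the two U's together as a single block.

12

Treat the 2 copies of U as a single block. The multiset to arrange is then {UU, B, Q, Q}, 4 items in all.
That gives (4)!/(2!) = 12 arrangements.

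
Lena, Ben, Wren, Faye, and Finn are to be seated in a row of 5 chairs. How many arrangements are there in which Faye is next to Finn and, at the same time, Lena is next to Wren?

24

Treat {Faye,Finn} as one block (2 orders) and {Lena,Wren} as another (2 orders).
That leaves 3 units to arrange: 2 × 2 × 3! = 4 × 6 = 24.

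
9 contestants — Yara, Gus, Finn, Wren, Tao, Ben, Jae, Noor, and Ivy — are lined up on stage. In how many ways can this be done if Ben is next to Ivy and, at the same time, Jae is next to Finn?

20160

Treat {Ben,Ivy} as one block (2 orders) and {Jae,Finn} as another (2 orders).
That leaves 7 units to arrange: 2 × 2 × 7! = 4 × 5040 = 20160.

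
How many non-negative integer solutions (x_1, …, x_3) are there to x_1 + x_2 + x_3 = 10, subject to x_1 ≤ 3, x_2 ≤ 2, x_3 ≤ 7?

Ignoring the caps, the number of non-negative solutions to x_1+…+x_3 = 10 is C(12,2) = 66.
Subtract solutions that violate a single cap (substitute x_i' = x_i − (cap_i+1)): x_1 ≥ 4 gives C(8,2) = 28; x_2 ≥ 3 gives C(9,2) = 36; x_3 ≥ 8 gives C(4,2) = 6. Together 70.
Add back pairs where two caps are both exceeded: 10 + 0 + 0 = 10.
By inclusion–exclusion the count is 66 − 70 + 10 = 6.

6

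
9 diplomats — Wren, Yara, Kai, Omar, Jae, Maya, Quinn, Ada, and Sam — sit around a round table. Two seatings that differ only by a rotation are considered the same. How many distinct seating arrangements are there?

40320

Fix one person's seat to break rotational symmetry; the remaining 8 people can be arranged in (8)! = 40320 ways.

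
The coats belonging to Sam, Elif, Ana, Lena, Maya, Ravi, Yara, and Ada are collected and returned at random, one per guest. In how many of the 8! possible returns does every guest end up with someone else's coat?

This is the derangement count D_8: permutations of 8 items with no fixed point.
By inclusion–exclusion this is Σ_{j=0}^{8} (−1)^j C(8,j)·(8−j)!.
Computing: 40320 − 40320 + 20160 − 6720 + 1680 − 336 + 56 − 8 + 1 = 14833.

14833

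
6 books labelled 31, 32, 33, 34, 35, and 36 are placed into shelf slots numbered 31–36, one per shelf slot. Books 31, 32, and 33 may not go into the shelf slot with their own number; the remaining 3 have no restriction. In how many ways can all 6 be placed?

426

Let Aᵢ (for i ∈ {31, 32, 33}) be the placements that put book i in its forbidden shelf slot. Any j of these fix j positions, leaving (6−j)! ways to fill the rest, and there are C(3,j) ways to pick which j.
By inclusion–exclusion, the number of valid placements is Σ_{j=0}^{3} (−1)^j C(3,j)·(6−j)!.
Computing: 720 − 360 + 72 − 6 = 426.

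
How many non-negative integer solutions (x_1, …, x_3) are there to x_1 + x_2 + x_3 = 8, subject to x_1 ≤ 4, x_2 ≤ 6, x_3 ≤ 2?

Ignoring the caps, the number of non-negative solutions to x_1+…+x_3 = 8 is C(10,2) = 45.
Subtract solutions that violate a single cap (substitute x_i' = x_i − (cap_i+1)): x_1 ≥ 5 gives C(5,2) = 10; x_2 ≥ 7 gives C(3,2) = 3; x_3 ≥ 3 gives C(7,2) = 21. Together 34.
Add back pairs where two caps are both exceeded: 0 + 1 + 0 = 1.
By inclusion–exclusion the count is 45 − 34 + 1 = 12.

12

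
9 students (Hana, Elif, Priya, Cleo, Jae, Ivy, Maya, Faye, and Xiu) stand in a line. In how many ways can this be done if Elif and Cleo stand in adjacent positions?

80640

Place the 7 others and the Elif-Cleo pair as 8 objects in a line; the pair has 2 internal arrangements.
That gives 2 × 8! = 2 × 40320 = 80640.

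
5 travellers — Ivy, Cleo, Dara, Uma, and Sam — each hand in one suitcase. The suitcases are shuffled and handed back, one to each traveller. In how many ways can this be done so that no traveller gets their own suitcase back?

44

Count assignments avoiding every fixed point. For any j of the 5 travellers fixed to their own suitcase, the other 5−j can be arranged in (5−j)! ways.
By inclusion–exclusion this is Σ_{j=0}^{5} (−1)^j C(5,j)·(5−j)!.
Computing: 120 − 120 + 60 − 20 + 5 − 1 = 44.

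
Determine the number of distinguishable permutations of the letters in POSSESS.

Letter multiplicities in POSSESS: E×1, O×1, P×1, S×4.
Dividing 7! = 5040 by 4! = 24 for the repeated letters gives 210.

210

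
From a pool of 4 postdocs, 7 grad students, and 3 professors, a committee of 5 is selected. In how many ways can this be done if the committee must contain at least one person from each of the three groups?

1288

With no constraint there are C(14,5) = 2002 possible selections.
Subtract selections that omit an entire group: no postdocs → C(10,5) = 252; no grad students → C(7,5) = 21; no professors → C(11,5) = 462.
Add back selections omitting two groups (i.e. drawn from a single group): C(4,5) + C(7,5) + C(3,5) = 21.
By inclusion–exclusion: 2002 − 735 + 21 = 1288.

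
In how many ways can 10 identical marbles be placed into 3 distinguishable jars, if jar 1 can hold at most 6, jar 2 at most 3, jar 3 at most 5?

By stars and bars, unrestricted non-negative solutions to x_1+…+x_3 = 10 number C(10+2,2) = 66.
Subtract solutions that violate a single cap (substitute x_i' = x_i − (cap_i+1)): x_1 ≥ 7 gives C(5,2) = 10; x_2 ≥ 4 gives C(8,2) = 28; x_3 ≥ 6 gives C(6,2) = 15. Together 53.
Add back pairs where two caps are both exceeded: 0 + 0 + 1 = 1.
By inclusion–exclusion the count is 66 − 53 + 1 = 14.

14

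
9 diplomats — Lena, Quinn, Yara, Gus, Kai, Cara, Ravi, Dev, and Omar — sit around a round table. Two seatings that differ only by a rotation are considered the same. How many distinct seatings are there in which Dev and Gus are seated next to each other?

Treat {Dev, Gus} as one unit (2 internal orders) and seat the resulting 8 units around the table: (7)! circular arrangements.
So 2 × (7)! = 2 × 5040 = 10080.

10080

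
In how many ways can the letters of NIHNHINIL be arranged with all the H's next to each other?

Treat the 2 copies of H as a single block. The multiset to arrange is then {HH, I, I, I, L, N, N, N}, 8 items in all.
That gives (8)!/(3!·3!) = 1120 arrangements.

1120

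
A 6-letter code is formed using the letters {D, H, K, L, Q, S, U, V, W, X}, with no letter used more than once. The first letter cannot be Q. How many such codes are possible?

The first letter has 10−1 = 9 choices (anything except Q).
The remaining 5 letters are filled from the other 9 symbols without repetition: 9 × 8 × 7 × 6 × 5 = 15120.
Total: 9 × 15120 = 136080.

136080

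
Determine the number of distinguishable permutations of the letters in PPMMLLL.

PPMMLLL has 7 letters with L appearing 3 times, M appearing twice, and P appearing twice.
The number of distinct arrangements is 7!/(3!·2!·2!) = 5040/24 = 210.

210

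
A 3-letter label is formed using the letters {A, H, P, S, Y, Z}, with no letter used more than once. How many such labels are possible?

120

Choose and order 3 of the 6 symbols: the first letter has 6 options, the next 5, then 4.
6 × 5 × 4 = 120.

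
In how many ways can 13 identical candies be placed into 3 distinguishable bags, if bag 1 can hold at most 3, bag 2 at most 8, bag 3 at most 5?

10

Without the upper bounds there are C(15,2) = 105 ways to split 13 among 3 bags.
Subtract solutions that violate a single cap (substitute x_i' = x_i − (cap_i+1)): x_1 ≥ 4 gives C(11,2) = 55; x_2 ≥ 9 gives C(6,2) = 15; x_3 ≥ 6 gives C(9,2) = 36. Together 106.
Add back pairs where two caps are both exceeded: 1 + 10 + 0 = 11.
By inclusion–exclusion the count is 105 − 106 + 11 = 10.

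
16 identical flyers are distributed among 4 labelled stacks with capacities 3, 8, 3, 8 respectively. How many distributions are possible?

64

Ignoring the caps, the number of non-negative solutions to x_1+…+x_4 = 16 is C(19,3) = 969.
Subtract solutions that violate a single cap (substitute x_i' = x_i − (cap_i+1)): x_1 ≥ 4 gives C(15,3) = 455; x_2 ≥ 9 gives C(10,3) = 120; x_3 ≥ 4 gives C(15,3) = 455; x_4 ≥ 9 gives C(10,3) = 120. Together 1150.
Add back pairs where two caps are both exceeded: 20 + 165 + 20 + 20 + 0 + 20 = 245.
By inclusion–exclusion the count is 969 − 1150 + 245 = 64.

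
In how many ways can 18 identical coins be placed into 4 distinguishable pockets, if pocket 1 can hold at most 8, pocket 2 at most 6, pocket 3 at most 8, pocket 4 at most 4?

Without the upper bounds there are C(21,3) = 1330 ways to split 18 among 4 pockets.
Subtract solutions that violate a single cap (substitute x_i' = x_i − (cap_i+1)): x_1 ≥ 9 gives C(12,3) = 220; x_2 ≥ 7 gives C(14,3) = 364; x_3 ≥ 9 gives C(12,3) = 220; x_4 ≥ 5 gives C(16,3) = 560. Together 1364.
Add back pairs where two caps are both exceeded: 10 + 1 + 35 + 10 + 84 + 35 = 175.
By inclusion–exclusion the count is 1330 − 1364 + 175 = 141.

141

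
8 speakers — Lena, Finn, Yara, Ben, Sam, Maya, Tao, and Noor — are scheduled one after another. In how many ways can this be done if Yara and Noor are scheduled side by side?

10080

Treat {Yara, Noor} as a single unit. There are 7 units to order, and the pair itself can be ordered 2 ways.
That gives 2 × 7! = 2 × 5040 = 10080.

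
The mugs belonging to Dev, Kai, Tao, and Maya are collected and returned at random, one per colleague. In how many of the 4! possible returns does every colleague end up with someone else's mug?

Count assignments avoiding every fixed point. For any j of the 4 colleagues fixed to their own mug, the other 4−j can be arranged in (4−j)! ways.
By inclusion–exclusion this is Σ_{j=0}^{4} (−1)^j C(4,j)·(4−j)!.
Computing: 24 − 24 + 12 − 4 + 1 = 9.

9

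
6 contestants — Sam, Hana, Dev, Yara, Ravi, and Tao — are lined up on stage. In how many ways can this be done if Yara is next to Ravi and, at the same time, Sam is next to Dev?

96

Treat {Yara,Ravi} as one block (2 orders) and {Sam,Dev} as another (2 orders).
That leaves 4 units to arrange: 2 × 2 × 4! = 4 × 24 = 96.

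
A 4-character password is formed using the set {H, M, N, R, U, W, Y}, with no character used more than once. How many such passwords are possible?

This is a permutation of 4 out of 7: P(7,4) = 7!/3!.
7 × 6 × 5 × 4 = 840.

840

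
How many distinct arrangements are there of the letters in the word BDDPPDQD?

840

Letter multiplicities in BDDPPDQD: B×1, D×4, P×2, Q×1.
The number of distinct arrangements is 8!/(4!·2!) = 40320/48 = 840.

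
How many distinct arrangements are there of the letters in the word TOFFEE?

The 6 letters of TOFFEE have repeats: E appearing twice and F appearing twice.
So there are 6! / (2!·2!) = 180 distinguishable arrangements.

180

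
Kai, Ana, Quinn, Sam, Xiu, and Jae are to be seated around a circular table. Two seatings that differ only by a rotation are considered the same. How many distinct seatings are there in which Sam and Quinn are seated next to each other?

48

Treat {Sam, Quinn} as one unit (2 internal orders) and seat the resulting 5 units around the table: (4)! circular arrangements.
So 2 × (4)! = 2 × 24 = 48.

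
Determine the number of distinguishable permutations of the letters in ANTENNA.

The 7 letters of ANTENNA have repeats: A appearing twice and N appearing 3 times.
The number of distinct arrangements is 7!/(3!·2!) = 5040/12 = 420.

420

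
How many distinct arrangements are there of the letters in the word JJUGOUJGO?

The 9 letters of JJUGOUJGO have repeats: G appearing twice, J appearing 3 times, O appearing twice, and U appearing twice.
The number of distinct arrangements is 9!/(3!·2!·2!·2!) = 362880/48 = 7560.

7560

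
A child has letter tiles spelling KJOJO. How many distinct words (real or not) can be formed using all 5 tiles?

KJOJO has 5 letters with J appearing twice and O appearing twice.
So there are 5! / (2!·2!) = 30 distinguishable arrangements.

30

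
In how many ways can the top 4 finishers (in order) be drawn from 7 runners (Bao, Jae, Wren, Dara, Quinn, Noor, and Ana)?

This is an ordered selection of 4 from 7: P(7,4).
That gives 7 × 6 × 5 × 4 = 840.

840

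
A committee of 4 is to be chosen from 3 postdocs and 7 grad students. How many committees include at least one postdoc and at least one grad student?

175

With no constraint there are C(10,4) = 210 possible selections.
Selections missing a whole group: no postdocs → C(7,4) = 35; no grad students → C(3,4) = 0.
Both groups omitted at once is impossible, so 210 − 35 = 175.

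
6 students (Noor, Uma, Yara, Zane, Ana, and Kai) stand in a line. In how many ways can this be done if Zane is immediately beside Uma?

240

Place the 4 others and the Zane-Uma pair as 5 objects in a line; the pair has 2 internal arrangements.
That gives 2 × 5! = 2 × 120 = 240.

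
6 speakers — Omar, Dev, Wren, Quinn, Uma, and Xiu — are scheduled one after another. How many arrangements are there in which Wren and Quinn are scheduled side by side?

240

Glue Wren and Quinn into one block (2 internal orders), leaving 5 units to arrange in a row.
So the count is 2·(5)! = 240.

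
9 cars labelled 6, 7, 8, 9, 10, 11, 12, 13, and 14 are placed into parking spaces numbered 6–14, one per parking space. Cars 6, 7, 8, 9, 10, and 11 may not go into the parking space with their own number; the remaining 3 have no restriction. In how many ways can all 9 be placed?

Let Aᵢ (for 6 ≤ i ≤ 11) be the placements that put car i in its forbidden parking space. Any j of these fix j positions, leaving (9−j)! ways to fill the rest, and there are C(6,j) ways to pick which j.
By inclusion–exclusion, the number of valid placements is Σ_{j=0}^{6} (−1)^j C(6,j)·(9−j)!.
Computing: 362880 − 241920 + 75600 − 14400 + 1800 − 144 + 6 = 183822.

183822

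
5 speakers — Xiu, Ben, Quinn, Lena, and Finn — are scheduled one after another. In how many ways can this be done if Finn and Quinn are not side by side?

72

Of the 5! = 120 arrangements, those with Finn and Quinn adjacent number 2 × 4! = 48 (treat the pair as a block with 2 internal orders).
So 120 − 48 = 72 arrangements keep them apart.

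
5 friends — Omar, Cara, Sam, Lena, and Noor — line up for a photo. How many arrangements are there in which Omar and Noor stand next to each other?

48

Treat {Omar, Noor} as a single unit. There are 4 units to order, and the pair itself can be ordered 2 ways.
So the count is 2·(4)! = 48.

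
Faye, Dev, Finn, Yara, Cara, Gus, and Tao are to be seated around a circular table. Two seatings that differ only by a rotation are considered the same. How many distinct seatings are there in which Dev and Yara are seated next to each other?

Treat {Dev, Yara} as one unit (2 internal orders) and seat the resulting 6 units around the table: (5)! circular arrangements.
So 2 × (5)! = 2 × 120 = 240.

240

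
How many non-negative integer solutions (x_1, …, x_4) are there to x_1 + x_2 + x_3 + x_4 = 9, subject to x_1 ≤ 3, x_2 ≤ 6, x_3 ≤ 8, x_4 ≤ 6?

143

By stars and bars, unrestricted non-negative solutions to x_1+…+x_4 = 9 number C(9+3,3) = 220.
Subtract solutions that violate a single cap (substitute x_i' = x_i − (cap_i+1)): x_1 ≥ 4 gives C(8,3) = 56; x_2 ≥ 7 gives C(5,3) = 10; x_3 ≥ 9 gives C(3,3) = 1; x_4 ≥ 7 gives C(5,3) = 10. Together 77.
No two caps can be exceeded simultaneously, so the pair terms are all 0.
By inclusion–exclusion the count is 220 − 77 + 0 = 143.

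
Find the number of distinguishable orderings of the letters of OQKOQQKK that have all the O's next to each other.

Treat the 2 copies of O as a single block. The multiset to arrange is then {OO, K, K, K, Q, Q, Q}, 7 items in all.
That gives (7)!/(3!·3!) = 140 arrangements.

140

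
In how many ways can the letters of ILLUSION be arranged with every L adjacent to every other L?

Treat the 2 copies of L as a single block. The multiset to arrange is then {LL, I, I, N, O, S, U}, 7 items in all.
That gives (7)!/(2!) = 2520 arrangements.

2520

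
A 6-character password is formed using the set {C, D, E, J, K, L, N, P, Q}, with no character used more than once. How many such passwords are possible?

60480

This is a permutation of 6 out of 9: P(9,6) = 9!/3!.
That product is 9 × 8 × 7 × 6 × 5 × 4 = 60480.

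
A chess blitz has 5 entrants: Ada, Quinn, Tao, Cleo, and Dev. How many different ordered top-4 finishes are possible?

120

There are 5 choices for 1st place, 4 for 2nd, and so on down to 2 for position 4.
That gives 5 × 4 × 3 × 2 = 120.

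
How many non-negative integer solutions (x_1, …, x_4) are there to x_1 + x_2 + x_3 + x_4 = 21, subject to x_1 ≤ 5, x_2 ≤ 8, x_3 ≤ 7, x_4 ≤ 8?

Without the upper bounds there are C(24,3) = 2024 ways to split 21 among 4 variables.
Subtract solutions that violate a single cap (substitute x_i' = x_i − (cap_i+1)): x_1 ≥ 6 gives C(18,3) = 816; x_2 ≥ 9 gives C(15,3) = 455; x_3 ≥ 8 gives C(16,3) = 560; x_4 ≥ 9 gives C(15,3) = 455. Together 2286.
Add back pairs where two caps are both exceeded: 84 + 120 + 84 + 35 + 20 + 35 = 378.
By inclusion–exclusion the count is 2024 − 2286 + 378 = 116.

116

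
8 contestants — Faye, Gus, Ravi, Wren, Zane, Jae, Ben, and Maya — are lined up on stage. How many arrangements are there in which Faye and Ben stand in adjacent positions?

10080

Place the 6 others and the Faye-Ben pair as 7 objects in a line; the pair has 2 internal arrangements.
That gives 2 × 7! = 2 × 5040 = 10080.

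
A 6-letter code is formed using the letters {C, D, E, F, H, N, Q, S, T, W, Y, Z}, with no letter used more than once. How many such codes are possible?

This is a permutation of 6 out of 12: P(12,6) = 12!/6!.
That product is 12 × 11 × 10 × 9 × 8 × 7 = 665280.

665280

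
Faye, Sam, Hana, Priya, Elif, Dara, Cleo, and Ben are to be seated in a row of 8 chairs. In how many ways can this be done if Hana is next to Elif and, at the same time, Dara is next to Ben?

2880

Treat {Hana,Elif} as one block (2 orders) and {Dara,Ben} as another (2 orders).
That leaves 6 units to arrange: 2 × 2 × 6! = 4 × 720 = 2880.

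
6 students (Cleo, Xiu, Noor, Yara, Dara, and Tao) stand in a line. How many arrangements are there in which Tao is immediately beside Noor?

240

Place the 4 others and the Tao-Noor pair as 5 objects in a line; the pair has 2 internal arrangements.
So the count is 2·(5)! = 240.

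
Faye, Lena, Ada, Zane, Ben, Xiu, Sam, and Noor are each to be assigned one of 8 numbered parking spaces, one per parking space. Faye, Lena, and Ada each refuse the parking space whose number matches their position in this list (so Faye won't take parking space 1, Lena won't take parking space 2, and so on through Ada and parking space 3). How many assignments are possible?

Let Aᵢ (for i ∈ {1, 2, 3}) be the placements that put person i in their forbidden parking space. Any j of these fix j positions, leaving (8−j)! ways to fill the rest, and there are C(3,j) ways to pick which j.
By inclusion–exclusion, the number of valid placements is Σ_{j=0}^{3} (−1)^j C(3,j)·(8−j)!.
Computing: 40320 − 15120 + 2160 − 120 = 27240.

27240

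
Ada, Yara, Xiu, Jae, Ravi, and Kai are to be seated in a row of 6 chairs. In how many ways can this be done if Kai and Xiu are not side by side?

Of the 6! = 720 arrangements, those with Kai and Xiu adjacent number 2 × 5! = 240 (treat the pair as a block with 2 internal orders).
So 720 − 240 = 480 arrangements keep them apart.

480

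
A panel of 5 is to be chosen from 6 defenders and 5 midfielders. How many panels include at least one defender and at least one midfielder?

Total 5-person selections from all 11: C(11,5) = 462.
Selections missing a whole group: no defenders → C(5,5) = 1; no midfielders → C(6,5) = 6.
Both groups omitted at once is impossible, so 462 − 7 = 455.

455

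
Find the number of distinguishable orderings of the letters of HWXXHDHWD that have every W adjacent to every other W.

Treat the 2 copies of W as a single block. The multiset to arrange is then {WW, D, D, H, H, H, X, X}, 8 items in all.
That gives (8)!/(3!·2!·2!) = 1680 arrangements.

1680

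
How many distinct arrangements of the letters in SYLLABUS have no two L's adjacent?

7560

There are 8!/(2!·2!) = 10080 arrangements of SYLLABUS in total.
If the two L's are adjacent, glue them into one block, leaving 7 items to arrange: (7)!/(2!) = 2520 ways.
Hence 10080 − 2520 = 7560.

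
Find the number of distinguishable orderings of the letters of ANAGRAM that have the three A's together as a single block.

120

Treat the 3 copies of A as a single block. The multiset to arrange is then {AAA, G, M, N, R}, 5 items in all.
All 5 items are distinct, so there are (5)! = 120 arrangements.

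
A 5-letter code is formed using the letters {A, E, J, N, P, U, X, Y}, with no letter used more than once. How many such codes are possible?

6720

With no repetition, fill the 5 letters in order: 8 choices, then 7, down to 4.
8 × 7 × 6 × 5 × 4 = 6720.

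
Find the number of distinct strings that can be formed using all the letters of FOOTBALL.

10080

Letter multiplicities in FOOTBALL: A×1, B×1, F×1, L×2, O×2, T×1.
The number of distinct arrangements is 8!/(2!·2!) = 40320/4 = 10080.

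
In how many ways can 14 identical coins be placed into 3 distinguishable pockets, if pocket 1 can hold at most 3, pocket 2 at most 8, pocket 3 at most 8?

Without the upper bounds there are C(16,2) = 120 ways to split 14 among 3 pockets.
Subtract solutions that violate a single cap (substitute x_i' = x_i − (cap_i+1)): x_1 ≥ 4 gives C(12,2) = 66; x_2 ≥ 9 gives C(7,2) = 21; x_3 ≥ 9 gives C(7,2) = 21. Together 108.
Add back pairs where two caps are both exceeded: 3 + 3 + 0 = 6.
By inclusion–exclusion the count is 120 − 108 + 6 = 18.

18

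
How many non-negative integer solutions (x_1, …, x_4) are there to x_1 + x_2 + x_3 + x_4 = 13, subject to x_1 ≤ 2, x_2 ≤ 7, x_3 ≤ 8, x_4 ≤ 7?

151

By stars and bars, unrestricted non-negative solutions to x_1+…+x_4 = 13 number C(13+3,3) = 560.
Subtract solutions that violate a single cap (substitute x_i' = x_i − (cap_i+1)): x_1 ≥ 3 gives C(13,3) = 286; x_2 ≥ 8 gives C(8,3) = 56; x_3 ≥ 9 gives C(7,3) = 35; x_4 ≥ 8 gives C(8,3) = 56. Together 433.
Add back pairs where two caps are both exceeded: 10 + 4 + 10 + 0 + 0 + 0 = 24.
By inclusion–exclusion the count is 560 − 433 + 24 = 151.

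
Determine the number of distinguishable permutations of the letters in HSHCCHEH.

HSHCCHEH has 8 letters with C appearing twice and H appearing 4 times.
Dividing 8! = 40320 by 4!·2! = 48 for the repeated letters gives 840.

840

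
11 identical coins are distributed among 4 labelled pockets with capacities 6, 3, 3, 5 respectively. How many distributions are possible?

63

Without the upper bounds there are C(14,3) = 364 ways to split 11 among 4 pockets.
Subtract solutions that violate a single cap (substitute x_i' = x_i − (cap_i+1)): x_1 ≥ 7 gives C(7,3) = 35; x_2 ≥ 4 gives C(10,3) = 120; x_3 ≥ 4 gives C(10,3) = 120; x_4 ≥ 6 gives C(8,3) = 56. Together 331.
Add back pairs where two caps are both exceeded: 1 + 1 + 0 + 20 + 4 + 4 = 30.
By inclusion–exclusion the count is 364 − 331 + 30 = 63.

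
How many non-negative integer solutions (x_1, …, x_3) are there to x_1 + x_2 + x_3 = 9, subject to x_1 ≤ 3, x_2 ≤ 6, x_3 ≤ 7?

By stars and bars, unrestricted non-negative solutions to x_1+…+x_3 = 9 number C(9+2,2) = 55.
Subtract solutions that violate a single cap (substitute x_i' = x_i − (cap_i+1)): x_1 ≥ 4 gives C(7,2) = 21; x_2 ≥ 7 gives C(4,2) = 6; x_3 ≥ 8 gives C(3,2) = 3. Together 30.
No two caps can be exceeded simultaneously, so the pair terms are all 0.
By inclusion–exclusion the count is 55 − 30 + 0 = 25.

25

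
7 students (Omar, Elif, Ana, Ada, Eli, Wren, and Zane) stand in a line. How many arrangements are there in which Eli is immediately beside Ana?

Place the 5 others and the Eli-Ana pair as 6 objects in a line; the pair has 2 internal arrangements.
That gives 2 × 6! = 2 × 720 = 1440.

1440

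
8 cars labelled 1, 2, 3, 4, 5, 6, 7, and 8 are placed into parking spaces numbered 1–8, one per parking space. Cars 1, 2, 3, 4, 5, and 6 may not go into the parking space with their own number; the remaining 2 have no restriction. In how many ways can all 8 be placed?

18806

Let Aᵢ (for 1 ≤ i ≤ 6) be the placements that put car i in its forbidden parking space. Any j of these fix j positions, leaving (8−j)! ways to fill the rest, and there are C(6,j) ways to pick which j.
By inclusion–exclusion, the number of valid placements is Σ_{j=0}^{6} (−1)^j C(6,j)·(8−j)!.
Computing: 40320 − 30240 + 10800 − 2400 + 360 − 36 + 2 = 18806.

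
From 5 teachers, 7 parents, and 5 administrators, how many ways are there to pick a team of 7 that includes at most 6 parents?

19447

Split by how many parents are chosen (0 through 6).
Sum: C(7,0)·C(10,7) + C(7,1)·C(10,6) + C(7,2)·C(10,5) + C(7,3)·C(10,4) + C(7,4)·C(10,3) + C(7,5)·C(10,2) + C(7,6)·C(10,1) = 120 + 1470 + 5292 + 7350 + 4200 + 945 + 70 = 19447.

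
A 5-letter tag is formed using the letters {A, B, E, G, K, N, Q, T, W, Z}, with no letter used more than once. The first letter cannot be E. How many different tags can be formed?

27216

The first letter has 10−1 = 9 choices (anything except E).
The remaining 4 letters are filled from the other 9 symbols without repetition: 9 × 8 × 7 × 6 = 3024.
Total: 9 × 3024 = 27216.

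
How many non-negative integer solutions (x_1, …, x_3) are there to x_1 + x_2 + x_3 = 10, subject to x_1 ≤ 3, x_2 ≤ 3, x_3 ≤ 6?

6

By stars and bars, unrestricted non-negative solutions to x_1+…+x_3 = 10 number C(10+2,2) = 66.
Subtract solutions that violate a single cap (substitute x_i' = x_i − (cap_i+1)): x_1 ≥ 4 gives C(8,2) = 28; x_2 ≥ 4 gives C(8,2) = 28; x_3 ≥ 7 gives C(5,2) = 10. Together 66.
Add back pairs where two caps are both exceeded: 6 + 0 + 0 = 6.
By inclusion–exclusion the count is 66 − 66 + 6 = 6.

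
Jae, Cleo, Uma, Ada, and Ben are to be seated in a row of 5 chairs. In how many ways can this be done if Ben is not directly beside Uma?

Of the 5! = 120 arrangements, those with Ben and Uma adjacent number 2 × 4! = 48 (treat the pair as a block with 2 internal orders).
Complementary counting: 120 − 48 = 72.

72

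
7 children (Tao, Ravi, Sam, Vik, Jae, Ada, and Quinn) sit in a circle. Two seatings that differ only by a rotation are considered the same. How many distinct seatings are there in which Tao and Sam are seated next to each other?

240

Glue Tao and Sam into a block (2 internal orders). Seating 6 units around a circle gives (5)! arrangements.
So 2 × (5)! = 2 × 120 = 240.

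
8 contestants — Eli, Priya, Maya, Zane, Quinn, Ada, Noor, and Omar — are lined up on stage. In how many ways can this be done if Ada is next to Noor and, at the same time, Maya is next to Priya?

Treat {Ada,Noor} as one block (2 orders) and {Maya,Priya} as another (2 orders).
That leaves 6 units to arrange: 2 × 2 × 6! = 4 × 720 = 2880.

2880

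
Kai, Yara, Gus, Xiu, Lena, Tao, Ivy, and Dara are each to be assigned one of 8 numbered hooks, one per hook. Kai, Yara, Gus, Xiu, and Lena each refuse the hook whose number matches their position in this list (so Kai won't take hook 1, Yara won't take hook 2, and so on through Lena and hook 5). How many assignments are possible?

21234

Let Aᵢ (for 1 ≤ i ≤ 5) be the placements that put person i in their forbidden hook. Any j of these fix j positions, leaving (8−j)! ways to fill the rest, and there are C(5,j) ways to pick which j.
By inclusion–exclusion, the number of valid placements is Σ_{j=0}^{5} (−1)^j C(5,j)·(8−j)!.
Computing: 40320 − 25200 + 7200 − 1200 + 120 − 6 = 21234.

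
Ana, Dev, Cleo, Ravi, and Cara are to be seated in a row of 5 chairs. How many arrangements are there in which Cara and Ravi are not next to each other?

72

There are 5! = 120 arrangements in all. If Cara and Ravi are adjacent, merging them into one block gives 2·(4)! = 48 arrangements.
So 120 − 48 = 72 arrangements keep them apart.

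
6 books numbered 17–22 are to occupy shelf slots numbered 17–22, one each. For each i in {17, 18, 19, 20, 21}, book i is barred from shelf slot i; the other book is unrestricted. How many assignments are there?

309

Let Aᵢ (for 17 ≤ i ≤ 21) be the placements that put book i in its forbidden shelf slot. Any j of these fix j positions, leaving (6−j)! ways to fill the rest, and there are C(5,j) ways to pick which j.
By inclusion–exclusion, the number of valid placements is Σ_{j=0}^{5} (−1)^j C(5,j)·(6−j)!.
Computing: 720 − 600 + 240 − 60 + 10 − 1 = 309.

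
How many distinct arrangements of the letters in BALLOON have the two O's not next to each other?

Total arrangements of BALLOON: 7!/(2!·2!) = 1260.
If the two O's are adjacent, glue them into one block, leaving 6 items to arrange: (6)!/(2!) = 360 ways.
Subtracting, 1260 − 360 = 900 arrangements keep the O's apart.

900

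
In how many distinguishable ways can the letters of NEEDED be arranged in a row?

60

NEEDED has 6 letters with D appearing twice and E appearing 3 times.
Dividing 6! = 720 by 3!·2! = 12 for the repeated letters gives 60.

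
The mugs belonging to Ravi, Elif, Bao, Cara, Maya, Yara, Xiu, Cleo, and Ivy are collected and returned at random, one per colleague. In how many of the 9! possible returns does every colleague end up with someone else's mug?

133496

Let Aᵢ be the assignments in which colleague i gets their own mug. We want the size of the complement of A₁∪…∪A_9.
By inclusion–exclusion this is Σ_{j=0}^{9} (−1)^j C(9,j)·(9−j)!.
Computing: 362880 − 362880 + 181440 − 60480 + 15120 − 3024 + 504 − 72 + 9 − 1 = 133496.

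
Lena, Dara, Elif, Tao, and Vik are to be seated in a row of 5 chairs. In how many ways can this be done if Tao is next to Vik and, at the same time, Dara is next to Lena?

24

Treat {Tao,Vik} as one block (2 orders) and {Dara,Lena} as another (2 orders).
That leaves 3 units to arrange: 2 × 2 × 3! = 4 × 6 = 24.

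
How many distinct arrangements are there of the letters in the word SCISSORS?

The 8 letters of SCISSORS have repeats: S appearing 4 times.
The number of distinct arrangements is 8!/(4!) = 40320/24 = 1680.

1680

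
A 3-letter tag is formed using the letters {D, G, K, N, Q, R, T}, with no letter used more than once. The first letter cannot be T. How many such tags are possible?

180

The first letter has 7−1 = 6 choices (anything except T).
The remaining 2 letters are filled from the other 6 symbols without repetition: 6 × 5 = 30.
Total: 6 × 30 = 180.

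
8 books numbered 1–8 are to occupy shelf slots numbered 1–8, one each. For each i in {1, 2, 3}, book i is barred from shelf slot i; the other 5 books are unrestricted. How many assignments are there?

27240

Let Aᵢ (for i ∈ {1, 2, 3}) be the placements that put book i in its forbidden shelf slot. Any j of these fix j positions, leaving (8−j)! ways to fill the rest, and there are C(3,j) ways to pick which j.
By inclusion–exclusion, the number of valid placements is Σ_{j=0}^{3} (−1)^j C(3,j)·(8−j)!.
Computing: 40320 − 15120 + 2160 − 120 = 27240.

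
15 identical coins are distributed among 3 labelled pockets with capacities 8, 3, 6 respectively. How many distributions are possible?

Ignoring the caps, the number of non-negative solutions to x_1+…+x_3 = 15 is C(17,2) = 136.
Subtract solutions that violate a single cap (substitute x_i' = x_i − (cap_i+1)): x_1 ≥ 9 gives C(8,2) = 28; x_2 ≥ 4 gives C(13,2) = 78; x_3 ≥ 7 gives C(10,2) = 45. Together 151.
Add back pairs where two caps are both exceeded: 6 + 0 + 15 = 21.
By inclusion–exclusion the count is 136 − 151 + 21 = 6.

6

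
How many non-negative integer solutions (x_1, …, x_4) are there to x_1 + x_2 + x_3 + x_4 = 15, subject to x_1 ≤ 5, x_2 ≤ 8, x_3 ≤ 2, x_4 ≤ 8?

Ignoring the caps, the number of non-negative solutions to x_1+…+x_4 = 15 is C(18,3) = 816.
Subtract solutions that violate a single cap (substitute x_i' = x_i − (cap_i+1)): x_1 ≥ 6 gives C(12,3) = 220; x_2 ≥ 9 gives C(9,3) = 84; x_3 ≥ 3 gives C(15,3) = 455; x_4 ≥ 9 gives C(9,3) = 84. Together 843.
Add back pairs where two caps are both exceeded: 1 + 84 + 1 + 20 + 0 + 20 = 126.
By inclusion–exclusion the count is 816 − 843 + 126 = 99.

99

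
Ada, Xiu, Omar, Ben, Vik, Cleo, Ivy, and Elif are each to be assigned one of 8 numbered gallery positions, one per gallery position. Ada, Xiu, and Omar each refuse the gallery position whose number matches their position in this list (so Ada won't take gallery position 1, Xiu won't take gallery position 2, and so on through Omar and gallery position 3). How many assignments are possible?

27240

Let Aᵢ (for i ∈ {1, 2, 3}) be the placements that put person i in their forbidden gallery position. Any j of these fix j positions, leaving (8−j)! ways to fill the rest, and there are C(3,j) ways to pick which j.
By inclusion–exclusion, the number of valid placements is Σ_{j=0}^{3} (−1)^j C(3,j)·(8−j)!.
Computing: 40320 − 15120 + 2160 − 120 = 27240.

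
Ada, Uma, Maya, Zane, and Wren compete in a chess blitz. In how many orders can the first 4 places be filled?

120

This is an ordered selection of 4 from 5: P(5,4).
That gives 5 × 4 × 3 × 2 = 120.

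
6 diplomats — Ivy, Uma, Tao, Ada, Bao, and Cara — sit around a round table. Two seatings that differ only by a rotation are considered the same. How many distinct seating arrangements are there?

Around a circle, 6 distinct people have 6!/6 = (5)! = 120 rotationally distinct seatings.

120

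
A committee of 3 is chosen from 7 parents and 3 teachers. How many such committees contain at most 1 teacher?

98

Split by how many teachers are chosen (0 through 1).
Sum: C(3,0)·C(7,3) + C(3,1)·C(7,2) = 35 + 63 = 98.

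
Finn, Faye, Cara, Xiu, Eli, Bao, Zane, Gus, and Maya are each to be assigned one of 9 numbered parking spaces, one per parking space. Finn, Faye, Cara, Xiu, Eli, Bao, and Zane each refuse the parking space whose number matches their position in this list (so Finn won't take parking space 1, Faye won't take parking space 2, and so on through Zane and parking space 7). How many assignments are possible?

165016

Let Aᵢ (for 1 ≤ i ≤ 7) be the placements that put person i in their forbidden parking space. Any j of these fix j positions, leaving (9−j)! ways to fill the rest, and there are C(7,j) ways to pick which j.
By inclusion–exclusion, the number of valid placements is Σ_{j=0}^{7} (−1)^j C(7,j)·(9−j)!.
Computing: 362880 − 282240 + 105840 − 25200 + 4200 − 504 + 42 − 2 = 165016.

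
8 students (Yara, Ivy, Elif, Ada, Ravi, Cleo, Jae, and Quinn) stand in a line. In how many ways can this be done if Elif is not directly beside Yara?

30240

There are 8! = 40320 arrangements in all. If Elif and Yara are adjacent, merging them into one block gives 2·(7)! = 10080 arrangements.
Complementary counting: 40320 − 10080 = 30240.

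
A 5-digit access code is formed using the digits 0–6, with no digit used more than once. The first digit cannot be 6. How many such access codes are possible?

2160

The first digit has 7−1 = 6 choices (anything except 6).
The remaining 4 digits are filled from the other 6 symbols without repetition: 6 × 5 × 4 × 3 = 360.
Total: 6 × 360 = 2160.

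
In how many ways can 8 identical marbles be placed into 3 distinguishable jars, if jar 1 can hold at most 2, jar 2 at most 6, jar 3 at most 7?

20

By stars and bars, unrestricted non-negative solutions to x_1+…+x_3 = 8 number C(8+2,2) = 45.
Subtract solutions that violate a single cap (substitute x_i' = x_i − (cap_i+1)): x_1 ≥ 3 gives C(7,2) = 21; x_2 ≥ 7 gives C(3,2) = 3; x_3 ≥ 8 gives C(2,2) = 1. Together 25.
No two caps can be exceeded simultaneously, so the pair terms are all 0.
By inclusion–exclusion the count is 45 − 25 + 0 = 20.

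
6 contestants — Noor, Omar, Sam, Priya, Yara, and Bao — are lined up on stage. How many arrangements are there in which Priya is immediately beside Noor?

240

Treat {Priya, Noor} as a single unit. There are 5 units to order, and the pair itself can be ordered 2 ways.
That gives 2 × 5! = 2 × 120 = 240.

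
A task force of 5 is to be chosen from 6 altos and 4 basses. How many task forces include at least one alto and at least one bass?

246

With no constraint there are C(10,5) = 252 possible selections.
Subtract selections that omit an entire group: no altos → C(4,5) = 0; no basses → C(6,5) = 6.
Both groups omitted at once is impossible, so 252 − 6 = 246.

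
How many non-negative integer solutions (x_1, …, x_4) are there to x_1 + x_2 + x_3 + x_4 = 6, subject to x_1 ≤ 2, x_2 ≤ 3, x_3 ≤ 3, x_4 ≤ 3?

34

Ignoring the caps, the number of non-negative solutions to x_1+…+x_4 = 6 is C(9,3) = 84.
Subtract solutions that violate a single cap (substitute x_i' = x_i − (cap_i+1)): x_1 ≥ 3 gives C(6,3) = 20; x_2 ≥ 4 gives C(5,3) = 10; x_3 ≥ 4 gives C(5,3) = 10; x_4 ≥ 4 gives C(5,3) = 10. Together 50.
No two caps can be exceeded simultaneously, so the pair terms are all 0.
By inclusion–exclusion the count is 84 − 50 + 0 = 34.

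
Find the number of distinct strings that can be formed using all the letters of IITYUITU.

1680

Letter multiplicities in IITYUITU: I×3, T×2, U×2, Y×1.
So there are 8! / (3!·2!·2!) = 1680 distinguishable arrangements.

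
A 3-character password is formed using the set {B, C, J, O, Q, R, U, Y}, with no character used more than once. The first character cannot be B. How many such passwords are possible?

The first character has 8−1 = 7 choices (anything except B).
The remaining 2 characters are filled from the other 7 symbols without repetition: 7 × 6 = 42.
Total: 7 × 42 = 294.

294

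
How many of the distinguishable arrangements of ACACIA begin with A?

With the first slot taken by A, it remains to arrange the other 5 letters (CACIA).
Those 5 letters have A appearing twice and C appearing twice, giving (5)!/(2!·2!) = 30.

30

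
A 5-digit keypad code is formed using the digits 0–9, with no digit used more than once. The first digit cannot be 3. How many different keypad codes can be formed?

The first digit has 10−1 = 9 choices (anything except 3).
The remaining 4 digits are filled from the other 9 symbols without repetition: 9 × 8 × 7 × 6 = 3024.
Total: 9 × 3024 = 27216.

27216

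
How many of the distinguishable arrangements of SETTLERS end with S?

Fix S in the last position and arrange the remaining 7 letters.
Those 7 letters have E appearing twice and T appearing twice, giving (7)!/(2!·2!) = 1260.

1260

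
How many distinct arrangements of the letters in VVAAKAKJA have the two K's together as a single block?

840

Treat the 2 copies of K as a single block. The multiset to arrange is then {KK, A, A, A, A, J, V, V}, 8 items in all.
That gives (8)!/(4!·2!) = 840 arrangements.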